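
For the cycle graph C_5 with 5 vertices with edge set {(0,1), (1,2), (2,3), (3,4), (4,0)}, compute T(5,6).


T(C_5; x,y) = x + x^2 + ... + x^(4) + y.
T(5,6) = 5^1 + 5^2 + 5^3 + 5^4 + 6
= 5 + 25 + 125 + 625 + 6
= 786.

786


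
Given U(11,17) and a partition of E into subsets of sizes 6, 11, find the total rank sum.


r(Ai) = min(|Ai|, 11) for each part.
Sum = min(6,11) + min(11,11)
    = 6 + 11
    = 17.

17


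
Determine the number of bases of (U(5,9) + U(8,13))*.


(M1+M2)* = M1* + M2*.
M1* = U(4,9), bases: C(9,4) = 126.
M2* = U(5,13), bases: C(13,5) = 1287.
|B(M*)| = 126 * 1287 = 162162.

162162


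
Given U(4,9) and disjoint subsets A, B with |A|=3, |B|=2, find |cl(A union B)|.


|A union B| = 3 + 2 = 5 (disjoint).
In U(4,9), cl(S) = S if |S| < 4, else cl(S) = E.
Since 5 >= 4, cl(A union B) = E.
|cl(A union B)| = 9.

9


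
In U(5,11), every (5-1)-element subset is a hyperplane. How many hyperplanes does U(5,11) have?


Hyperplanes of U(5,11) are flats of rank 4.
In a uniform matroid, these are exactly the (4)-element subsets.
Count = C(11,4) = (11 * 10 * 9 * 8) / (1 * 2 * 3 * 4) = 330.

330


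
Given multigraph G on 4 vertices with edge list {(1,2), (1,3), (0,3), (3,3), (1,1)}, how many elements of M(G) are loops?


In a graphic matroid, a loop is a self-loop edge (u,u) with rank 0.
Examining all 5 edges for self-loops...
Self-loops found: (3,3), (1,1)
Number of loops = 2.

2


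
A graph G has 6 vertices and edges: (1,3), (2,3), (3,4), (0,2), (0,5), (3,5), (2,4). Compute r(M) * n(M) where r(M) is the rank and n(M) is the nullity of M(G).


r(M) = |V| - c = 6 - 1 = 5.
nullity = |E| - r(M) = 7 - 5 = 2.
Product = 5 * 2 = 10.

10


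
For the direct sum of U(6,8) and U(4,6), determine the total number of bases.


Bases of a direct sum M1 + M2: |B| = |B(M1)| * |B(M2)|.
|B(U(6,8))| = C(8,6) = 28.
|B(U(4,6))| = C(6,4) = 15.
Total bases = 28 * 15 = 420.

420


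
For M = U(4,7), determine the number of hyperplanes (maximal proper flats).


Hyperplanes of U(4,7) are flats of rank 3.
In a uniform matroid, these are exactly the (3)-element subsets.
Count = (7 choose 3) = 35.

35


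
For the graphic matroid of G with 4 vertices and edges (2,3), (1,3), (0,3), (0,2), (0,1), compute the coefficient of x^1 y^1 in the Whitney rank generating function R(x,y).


R(x,y) = sum over A in 2^E of x^(r(E)-r(A)) * y^(|A|-r(A)).
G has 4 vertices, 5 edges. r(E) = 3.
Enumerate all 2^5 = 32 subsets.
Count subsets with r(E)-r(A)=1 and |A|-r(A)=1: 2.

2


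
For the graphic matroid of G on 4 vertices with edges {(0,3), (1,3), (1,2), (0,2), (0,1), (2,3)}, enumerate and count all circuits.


A circuit in a graphic matroid = edge set of a simple cycle.
G has 4 vertices and 6 edges.
Enumerating all minimal edge subsets forming cycles...
Total circuits found: 7.

7


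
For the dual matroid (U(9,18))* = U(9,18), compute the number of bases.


The dual of U(r,n) is U(n-r, n) = U(9,18).
Bases of U(9,18) are all (9)-element subsets.
|B(M*)| = C(18,9) = 18! / (9! * 9!) = 48620.

48620


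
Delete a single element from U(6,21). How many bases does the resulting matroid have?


Deleting e from U(6,21) gives U(6,20) since n > r.
Bases of U(6,20) = C(20,6) = 38760.

38760


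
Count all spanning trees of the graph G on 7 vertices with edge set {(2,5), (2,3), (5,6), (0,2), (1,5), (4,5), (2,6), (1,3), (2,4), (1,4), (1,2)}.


By Kirchhoff's matrix tree theorem, the number of spanning trees equals
the determinant of any cofactor of the Laplacian matrix L.
G has 7 vertices and 11 edges.
Computing the (6 x 6) cofactor determinant gives 99.

99


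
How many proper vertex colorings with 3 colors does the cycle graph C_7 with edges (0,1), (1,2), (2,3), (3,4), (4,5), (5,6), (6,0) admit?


P(C_7, k) = (k-1)^7 + (-1)^7*(k-1).
P(3) = (2)^7 - 2
= 128 - 2 = 126.

126


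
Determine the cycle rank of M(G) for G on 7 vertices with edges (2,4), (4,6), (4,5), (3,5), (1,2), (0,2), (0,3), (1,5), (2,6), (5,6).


Cycle rank (nullity) = |E| - r(M) = |E| - (|V| - c).
|E| = 10, |V| = 7, c = 1.
Nullity = 10 - (7 - 1) = 10 - 6 = 4.

4


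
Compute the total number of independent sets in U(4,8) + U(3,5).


For a direct sum, |I(M1+M2)| = |I(M1)| * |I(M2)|.
|I(U(4,8))| = sum C(8,k) for k=0..4 = 163.
|I(U(3,5))| = sum C(5,k) for k=0..3 = 26.
Total = 163 * 26 = 4238.

4238


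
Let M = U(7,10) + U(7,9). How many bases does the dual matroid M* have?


(M1+M2)* = M1* + M2*.
M1* = U(3,10), bases: C(10,3) = 120.
M2* = U(2,9), bases: C(9,2) = 36.
|B(M*)| = 120 * 36 = 4320.

4320


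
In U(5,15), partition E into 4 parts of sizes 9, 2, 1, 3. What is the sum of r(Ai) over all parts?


r(Ai) = min(|Ai|, 5) for each part.
Sum = min(9,5) + min(2,5) + min(1,5) + min(3,5)
    = 5 + 2 + 1 + 3
    = 11.

11


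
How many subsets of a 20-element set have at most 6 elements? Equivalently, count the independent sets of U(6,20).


Independent sets of U(6,20) are all subsets of size <= 6.
Count = (20 choose 0) + (20 choose 1) + (20 choose 2) + (20 choose 3) + (20 choose 4) + (20 choose 5) + (20 choose 6)
     = 1 + 20 + 190 + 1140 + 4845 + 15504 + 38760
     = 60460.

60460


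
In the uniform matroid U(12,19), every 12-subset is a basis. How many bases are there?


Bases of U(12,19) are all 12-element subsets of the 19-element ground set.
Number of bases = C(19,12).
C(19,12) = 19! / (12! * 7!) = 50388.

50388


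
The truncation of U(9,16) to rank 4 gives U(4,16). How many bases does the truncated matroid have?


Truncating U(9,16) to rank 4 gives U(4,16).
Bases of U(4,16) are all 4-element subsets of 16 elements.
Number of bases = C(16,4) = 16! / (4! * 12!) = 1820.

1820


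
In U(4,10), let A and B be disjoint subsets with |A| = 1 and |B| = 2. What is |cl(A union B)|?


|A union B| = 1 + 2 = 3 (disjoint).
In U(4,10), cl(S) = S if |S| < 4, else cl(S) = E.
Since 3 < 4, cl(A union B) = A union B.
|cl(A union B)| = 3.

3


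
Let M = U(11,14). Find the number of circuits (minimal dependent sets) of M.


In U(11,14), circuits are the (12)-element subsets.
Any set of 12 elements is dependent, and removing any one element gives
an independent set of size 11, so it is a minimal dependent set.
Number of circuits = C(14,12) = 14! / (12! * 2!) = 91.

91


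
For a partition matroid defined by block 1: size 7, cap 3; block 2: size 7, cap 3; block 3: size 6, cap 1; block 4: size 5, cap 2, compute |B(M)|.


A basis picks exactly ci elements from block i.
Number of bases = product of C(|Si|, ci).
= C(7,3) * C(7,3) * C(6,1) * C(5,2)
= 35 * 35 * 6 * 10
= 73500.

73500


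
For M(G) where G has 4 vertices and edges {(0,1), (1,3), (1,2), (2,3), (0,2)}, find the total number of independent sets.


An independent set in a graphic matroid is an acyclic edge subset.
G has 4 vertices and 5 edges.
Enumerate all 2^5 = 32 subsets, checking for acyclicity.
Total independent sets = 24.

24


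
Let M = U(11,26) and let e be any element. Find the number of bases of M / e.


Contracting e from U(11,26) gives U(10,25).
Bases of U(10,25) = C(25,10) = 25! / (10! * 15!) = 3268760.

3268760


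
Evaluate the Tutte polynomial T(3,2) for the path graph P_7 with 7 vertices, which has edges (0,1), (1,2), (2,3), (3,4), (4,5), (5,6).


A path on 7 vertices is a tree with 6 edges.
T(x,y) = x^(6) for any tree.
T(3,2) = 3^6 = 729.

729


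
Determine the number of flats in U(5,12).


Flats of U(5,12): every subset of size < 5 is a flat, plus E itself.
Count = C(12,0) + C(12,1) + C(12,2) + C(12,3) + C(12,4) + 1
     = 1 + 12 + 66 + 220 + 495 + 1
     = 795.

795


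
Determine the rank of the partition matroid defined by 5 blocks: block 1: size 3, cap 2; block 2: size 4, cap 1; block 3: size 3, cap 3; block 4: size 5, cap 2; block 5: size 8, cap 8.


Rank of a partition matroid = sum of min(|Si|, ci) for each block.
= min(3,2) + min(4,1) + min(3,3) + min(5,2) + min(8,8)
= 2 + 1 + 3 + 2 + 8
= 16.

16


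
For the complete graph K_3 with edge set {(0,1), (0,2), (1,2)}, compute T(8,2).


T(K_3; x,y) = x^2 + x + y.
T(8,2) = 64 + 8 + 2 = 74.

74


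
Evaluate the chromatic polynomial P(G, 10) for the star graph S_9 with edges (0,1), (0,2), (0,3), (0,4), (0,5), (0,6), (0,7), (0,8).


P(tree, k) = k * (k-1)^(8) for any tree on 9 vertices.
P(10) = 10 * 9^8 = 10 * 43046721 = 430467210.

430467210


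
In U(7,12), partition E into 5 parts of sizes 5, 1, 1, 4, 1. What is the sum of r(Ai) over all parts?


r(Ai) = min(|Ai|, 7) for each part.
Sum = min(5,7) + min(1,7) + min(1,7) + min(4,7) + min(1,7)
    = 5 + 1 + 1 + 4 + 1
    = 12.

12


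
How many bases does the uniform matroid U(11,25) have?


Bases of U(11,25) are all 11-element subsets of the 25-element ground set.
Number of bases = C(25,11).
C(25,11) = 25! / (11! * 14!) = 4457400.

4457400


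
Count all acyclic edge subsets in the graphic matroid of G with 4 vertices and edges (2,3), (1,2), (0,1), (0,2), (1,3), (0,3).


An independent set in a graphic matroid is an acyclic edge subset.
G has 4 vertices and 6 edges.
Enumerate all 2^6 = 64 subsets, checking for acyclicity.
Total independent sets = 38.

38


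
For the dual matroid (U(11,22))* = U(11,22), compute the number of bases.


The dual of U(r,n) is U(n-r, n) = U(11,22).
Bases of U(11,22) are all (11)-element subsets.
|B(M*)| = (22 choose 11) = 705432.

705432


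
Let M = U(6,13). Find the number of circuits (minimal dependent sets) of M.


In U(6,13), circuits are the (7)-element subsets.
Any set of 7 elements is dependent, and removing any one element gives
an independent set of size 6, so it is a minimal dependent set.
Number of circuits = (13 choose 7) = 1716.

1716


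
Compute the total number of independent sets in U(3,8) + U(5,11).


For a direct sum, |I(M1+M2)| = |I(M1)| * |I(M2)|.
|I(U(3,8))| = sum C(8,k) for k=0..3 = 93.
|I(U(5,11))| = sum C(11,k) for k=0..5 = 1024.
Total = 93 * 1024 = 95232.

95232


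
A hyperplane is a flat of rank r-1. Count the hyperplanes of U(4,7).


Hyperplanes of U(4,7) are flats of rank 3.
In a uniform matroid, these are exactly the (3)-element subsets.
Count = (7 choose 3) = 35.

35


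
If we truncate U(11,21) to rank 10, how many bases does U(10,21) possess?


Truncating U(11,21) to rank 10 gives U(10,21).
Bases of U(10,21) are all 10-element subsets of 21 elements.
Number of bases = C(21,10) = 352716.

352716


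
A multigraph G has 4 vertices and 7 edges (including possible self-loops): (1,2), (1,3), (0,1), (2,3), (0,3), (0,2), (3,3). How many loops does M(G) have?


In a graphic matroid, a loop is a self-loop edge (u,u) with rank 0.
Examining all 7 edges for self-loops...
Self-loops found: (3,3)
Number of loops = 1.

1


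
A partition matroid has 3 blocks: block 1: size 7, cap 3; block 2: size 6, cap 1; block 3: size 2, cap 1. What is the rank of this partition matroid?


Rank of a partition matroid = sum of min(|Si|, ci) for each block.
= min(7,3) + min(6,1) + min(2,1)
= 3 + 1 + 1
= 5.

5


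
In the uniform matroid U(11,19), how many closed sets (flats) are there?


Flats of U(11,19): every subset of size < 11 is a flat, plus E itself.
Count = (19 choose 0) + (19 choose 1) + (19 choose 2) + (19 choose 3) + (19 choose 4) + (19 choose 5) + (19 choose 6) + (19 choose 7) + (19 choose 8) + (19 choose 9) + (19 choose 10) + 1
     = 1 + 19 + 171 + 969 + 3876 + 11628 + 27132 + 50388 + 75582 + 92378 + 92378 + 1
     = 354523.

354523


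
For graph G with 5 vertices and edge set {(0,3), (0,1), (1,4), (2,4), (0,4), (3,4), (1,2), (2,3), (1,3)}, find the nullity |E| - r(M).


Cycle rank (nullity) = |E| - r(M) = |E| - (|V| - c).
|E| = 9, |V| = 5, c = 1.
Nullity = 9 - (5 - 1) = 9 - 4 = 5.

5


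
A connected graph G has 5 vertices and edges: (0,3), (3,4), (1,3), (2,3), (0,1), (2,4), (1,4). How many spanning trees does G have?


By Kirchhoff's matrix tree theorem, the number of spanning trees equals
the determinant of any cofactor of the Laplacian matrix L.
G has 5 vertices and 7 edges.
Computing the (4 x 4) cofactor determinant gives 21.

21


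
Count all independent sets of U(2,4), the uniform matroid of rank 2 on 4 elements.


Independent sets of U(2,4) are all subsets of size <= 2.
Count = (4 choose 0) + (4 choose 1) + (4 choose 2)
     = 1 + 4 + 6
     = 11.

11


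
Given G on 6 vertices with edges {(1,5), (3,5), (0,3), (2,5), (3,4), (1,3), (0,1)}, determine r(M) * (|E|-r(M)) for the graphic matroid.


r(M) = |V| - c = 6 - 1 = 5.
nullity = |E| - r(M) = 7 - 5 = 2.
Product = 5 * 2 = 10.

10


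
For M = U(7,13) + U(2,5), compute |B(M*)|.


(M1+M2)* = M1* + M2*.
M1* = U(6,13), bases: C(13,6) = 1716.
M2* = U(3,5), bases: C(5,3) = 10.
|B(M*)| = 1716 * 10 = 17160.

17160


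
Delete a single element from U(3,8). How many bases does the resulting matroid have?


Deleting e from U(3,8) gives U(3,7) since n > r.
Bases of U(3,7) = C(7,3) = 7! / (3! * 4!) = 35.

35


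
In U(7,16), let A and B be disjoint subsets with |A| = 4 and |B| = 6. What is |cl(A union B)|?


|A union B| = 4 + 6 = 10 (disjoint).
In U(7,16), cl(S) = S if |S| < 7, else cl(S) = E.
Since 10 >= 7, cl(A union B) = E.
|cl(A union B)| = 16.

16


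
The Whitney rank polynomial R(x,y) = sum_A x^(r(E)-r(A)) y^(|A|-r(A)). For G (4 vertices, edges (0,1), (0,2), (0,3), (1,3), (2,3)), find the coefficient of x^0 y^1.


R(x,y) = sum over A in 2^E of x^(r(E)-r(A)) * y^(|A|-r(A)).
G has 4 vertices, 5 edges. r(E) = 3.
Enumerate all 2^5 = 32 subsets.
Count subsets with r(E)-r(A)=0 and |A|-r(A)=1: 5.

5


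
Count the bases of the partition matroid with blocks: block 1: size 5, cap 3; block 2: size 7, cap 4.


A basis picks exactly ci elements from block i.
Number of bases = product of C(|Si|, ci).
= C(5,3) * C(7,4)
= 10 * 35
= 350.

350


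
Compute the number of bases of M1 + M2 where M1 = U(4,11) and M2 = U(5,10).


Bases of a direct sum M1 + M2: |B| = |B(M1)| * |B(M2)|.
|B(U(4,11))| = C(11,4) = 330.
|B(U(5,10))| = C(10,5) = 252.
Total bases = 330 * 252 = 83160.

83160


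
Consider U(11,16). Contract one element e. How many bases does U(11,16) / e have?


Contracting e from U(11,16) gives U(10,15).
Bases of U(10,15) = (15 choose 10) = 3003.

3003


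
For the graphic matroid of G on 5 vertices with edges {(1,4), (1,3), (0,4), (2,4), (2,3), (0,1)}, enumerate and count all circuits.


A circuit in a graphic matroid = edge set of a simple cycle.
G has 5 vertices and 6 edges.
Enumerating all minimal edge subsets forming cycles...
Total circuits found: 3.

3


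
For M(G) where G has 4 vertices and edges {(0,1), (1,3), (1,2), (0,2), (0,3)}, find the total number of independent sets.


An independent set in a graphic matroid is an acyclic edge subset.
G has 4 vertices and 5 edges.
Enumerate all 2^5 = 32 subsets, checking for acyclicity.
Total independent sets = 24.

24


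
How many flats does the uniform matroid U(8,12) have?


Flats of U(8,12): every subset of size < 8 is a flat, plus E itself.
Count = C(12,0) + C(12,1) + C(12,2) + C(12,3) + C(12,4) + C(12,5) + C(12,6) + C(12,7) + 1
     = 1 + 12 + 66 + 220 + 495 + 792 + 924 + 792 + 1
     = 3303.

3303


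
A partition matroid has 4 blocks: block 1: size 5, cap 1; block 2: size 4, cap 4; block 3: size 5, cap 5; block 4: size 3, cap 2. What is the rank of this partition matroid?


Rank of a partition matroid = sum of min(|Si|, ci) for each block.
= min(5,1) + min(4,4) + min(5,5) + min(3,2)
= 1 + 4 + 5 + 2
= 12.

12


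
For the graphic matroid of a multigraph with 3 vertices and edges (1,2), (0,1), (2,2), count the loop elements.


In a graphic matroid, a loop is a self-loop edge (u,u) with rank 0.
Examining all 3 edges for self-loops...
Self-loops found: (2,2)
Number of loops = 1.

1


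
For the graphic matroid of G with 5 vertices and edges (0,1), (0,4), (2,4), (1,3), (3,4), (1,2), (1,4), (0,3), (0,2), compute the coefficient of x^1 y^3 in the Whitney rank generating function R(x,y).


R(x,y) = sum over A in 2^E of x^(r(E)-r(A)) * y^(|A|-r(A)).
G has 5 vertices, 9 edges. r(E) = 4.
Enumerate all 2^9 = 512 subsets.
Count subsets with r(E)-r(A)=1 and |A|-r(A)=3: 2.

2


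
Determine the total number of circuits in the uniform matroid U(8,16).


In U(8,16), circuits are the (9)-element subsets.
Any set of 9 elements is dependent, and removing any one element gives
an independent set of size 8, so it is a minimal dependent set.
Number of circuits = (16 choose 9) = 11440.

11440


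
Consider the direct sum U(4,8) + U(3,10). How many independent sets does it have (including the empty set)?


For a direct sum, |I(M1+M2)| = |I(M1)| * |I(M2)|.
|I(U(4,8))| = sum C(8,k) for k=0..4 = 163.
|I(U(3,10))| = sum C(10,k) for k=0..3 = 176.
Total = 163 * 176 = 28688.

28688


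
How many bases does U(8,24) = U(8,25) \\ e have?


Deleting e from U(8,25) gives U(8,24) since n > r.
Bases of U(8,24) = C(24,8) = 24! / (8! * 16!) = 735471.

735471


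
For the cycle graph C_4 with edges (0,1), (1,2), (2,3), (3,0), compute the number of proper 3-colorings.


P(C_4, k) = (k-1)^4 + (-1)^4*(k-1).
P(3) = (2)^4 + 2
= 16 + 2 = 18.

18


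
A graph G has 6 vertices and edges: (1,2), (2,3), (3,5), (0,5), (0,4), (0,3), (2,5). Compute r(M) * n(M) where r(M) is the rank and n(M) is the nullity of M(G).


r(M) = |V| - c = 6 - 1 = 5.
nullity = |E| - r(M) = 7 - 5 = 2.
Product = 5 * 2 = 10.

10


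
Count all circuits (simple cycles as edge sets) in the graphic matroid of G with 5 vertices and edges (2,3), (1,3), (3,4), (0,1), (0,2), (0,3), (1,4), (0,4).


A circuit in a graphic matroid = edge set of a simple cycle.
G has 5 vertices and 8 edges.
Enumerating all minimal edge subsets forming cycles...
Total circuits found: 12.

12


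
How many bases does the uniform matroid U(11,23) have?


Bases of U(11,23) are all 11-element subsets of the 23-element ground set.
Number of bases = C(23,11).
(23 choose 11) = 1352078.

1352078


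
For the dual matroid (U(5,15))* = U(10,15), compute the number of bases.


The dual of U(r,n) is U(n-r, n) = U(10,15).
Bases of U(10,15) are all (10)-element subsets.
|B(M*)| = C(15,10) = 3003.

3003


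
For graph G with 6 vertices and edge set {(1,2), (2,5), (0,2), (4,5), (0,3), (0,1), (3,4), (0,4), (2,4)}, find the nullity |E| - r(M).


Cycle rank (nullity) = |E| - r(M) = |E| - (|V| - c).
|E| = 9, |V| = 6, c = 1.
Nullity = 9 - (6 - 1) = 9 - 5 = 4.

4


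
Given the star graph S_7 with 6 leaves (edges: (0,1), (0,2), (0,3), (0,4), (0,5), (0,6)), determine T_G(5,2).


A star on 7 vertices is a tree with 6 edges.
T(x,y) = x^(6) for any tree.
T(5,2) = 5^6 = 15625.

15625


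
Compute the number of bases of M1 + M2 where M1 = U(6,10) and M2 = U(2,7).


Bases of a direct sum M1 + M2: |B| = |B(M1)| * |B(M2)|.
|B(U(6,10))| = C(10,6) = 210.
|B(U(2,7))| = C(7,2) = 21.
Total bases = 210 * 21 = 4410.

4410


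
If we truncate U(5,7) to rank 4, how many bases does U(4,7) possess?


Truncating U(5,7) to rank 4 gives U(4,7).
Bases of U(4,7) are all 4-element subsets of 7 elements.
Number of bases = C(7,4) = 7! / (4! * 3!) = 35.

35


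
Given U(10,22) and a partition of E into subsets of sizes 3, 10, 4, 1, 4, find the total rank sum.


r(Ai) = min(|Ai|, 10) for each part.
Sum = min(3,10) + min(10,10) + min(4,10) + min(1,10) + min(4,10)
    = 3 + 10 + 4 + 1 + 4
    = 22.

22


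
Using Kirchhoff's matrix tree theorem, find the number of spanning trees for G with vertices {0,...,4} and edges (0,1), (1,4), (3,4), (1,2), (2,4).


By Kirchhoff's matrix tree theorem, the number of spanning trees equals
the determinant of any cofactor of the Laplacian matrix L.
G has 5 vertices and 5 edges.
Computing the (4 x 4) cofactor determinant gives 3.

3


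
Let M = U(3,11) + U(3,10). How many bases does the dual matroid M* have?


(M1+M2)* = M1* + M2*.
M1* = U(8,11), bases: C(11,8) = 165.
M2* = U(7,10), bases: C(10,7) = 120.
|B(M*)| = 165 * 120 = 19800.

19800


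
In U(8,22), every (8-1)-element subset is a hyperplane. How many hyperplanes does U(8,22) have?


Hyperplanes of U(8,22) are flats of rank 7.
In a uniform matroid, these are exactly the (7)-element subsets.
Count = (22 choose 7) = 170544.

170544


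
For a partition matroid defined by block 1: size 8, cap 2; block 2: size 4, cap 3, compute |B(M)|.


A basis picks exactly ci elements from block i.
Number of bases = product of C(|Si|, ci).
= C(8,2) * C(4,3)
= 28 * 4
= 112.

112


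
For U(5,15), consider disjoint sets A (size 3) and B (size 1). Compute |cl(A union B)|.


|A union B| = 3 + 1 = 4 (disjoint).
In U(5,15), cl(S) = S if |S| < 5, else cl(S) = E.
Since 4 < 5, cl(A union B) = A union B.
|cl(A union B)| = 4.

4


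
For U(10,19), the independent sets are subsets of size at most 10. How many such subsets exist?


Independent sets of U(10,19) are all subsets of size <= 10.
Count = C(19,0) + C(19,1) + C(19,2) + C(19,3) + C(19,4) + C(19,5) + C(19,6) + C(19,7) + C(19,8) + C(19,9) + C(19,10)
     = 1 + 19 + 171 + 969 + 3876 + 11628 + 27132 + 50388 + 75582 + 92378 + 92378
     = 354522.

354522


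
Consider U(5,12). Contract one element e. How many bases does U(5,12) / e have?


Contracting e from U(5,12) gives U(4,11).
Bases of U(4,11) = (11 choose 4) = 330.

330


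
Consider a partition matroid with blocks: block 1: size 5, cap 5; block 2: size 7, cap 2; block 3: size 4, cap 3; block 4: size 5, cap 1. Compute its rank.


Rank of a partition matroid = sum of min(|Si|, ci) for each block.
= min(5,5) + min(7,2) + min(4,3) + min(5,1)
= 5 + 2 + 3 + 1
= 11.

11


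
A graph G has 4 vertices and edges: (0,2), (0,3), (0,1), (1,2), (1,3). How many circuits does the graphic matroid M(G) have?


A circuit in a graphic matroid = edge set of a simple cycle.
G has 4 vertices and 5 edges.
Enumerating all minimal edge subsets forming cycles...
Total circuits found: 3.

3


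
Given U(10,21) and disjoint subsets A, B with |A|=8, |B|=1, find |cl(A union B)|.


|A union B| = 8 + 1 = 9 (disjoint).
In U(10,21), cl(S) = S if |S| < 10, else cl(S) = E.
Since 9 < 10, cl(A union B) = A union B.
|cl(A union B)| = 9.

9


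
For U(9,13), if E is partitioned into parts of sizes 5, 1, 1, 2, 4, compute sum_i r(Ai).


r(Ai) = min(|Ai|, 9) for each part.
Sum = min(5,9) + min(1,9) + min(1,9) + min(2,9) + min(4,9)
    = 5 + 1 + 1 + 2 + 4
    = 13.

13


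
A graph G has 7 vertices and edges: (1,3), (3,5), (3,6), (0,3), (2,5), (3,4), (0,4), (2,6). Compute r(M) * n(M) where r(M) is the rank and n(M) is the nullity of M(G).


r(M) = |V| - c = 7 - 1 = 6.
nullity = |E| - r(M) = 8 - 6 = 2.
Product = 6 * 2 = 12.

12


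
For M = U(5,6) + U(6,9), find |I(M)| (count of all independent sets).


For a direct sum, |I(M1+M2)| = |I(M1)| * |I(M2)|.
|I(U(5,6))| = sum C(6,k) for k=0..5 = 63.
|I(U(6,9))| = sum C(9,k) for k=0..6 = 466.
Total = 63 * 466 = 29358.

29358


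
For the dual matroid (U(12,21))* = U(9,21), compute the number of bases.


The dual of U(r,n) is U(n-r, n) = U(9,21).
Bases of U(9,21) are all (9)-element subsets.
|B(M*)| = C(21,9) = 21! / (9! * 12!) = 293930.

293930


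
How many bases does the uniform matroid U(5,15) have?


Bases of U(5,15) are all 5-element subsets of the 15-element ground set.
Number of bases = C(15,5).
C(15,5) = 3003.

3003


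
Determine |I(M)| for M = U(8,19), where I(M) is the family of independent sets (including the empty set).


Independent sets of U(8,19) are all subsets of size <= 8.
Count = C(19,0) + C(19,1) + C(19,2) + C(19,3) + C(19,4) + C(19,5) + C(19,6) + C(19,7) + C(19,8)
     = 1 + 19 + 171 + 969 + 3876 + 11628 + 27132 + 50388 + 75582
     = 169766.

169766


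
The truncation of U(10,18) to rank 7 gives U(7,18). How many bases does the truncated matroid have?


Truncating U(10,18) to rank 7 gives U(7,18).
Bases of U(7,18) are all 7-element subsets of 18 elements.
Number of bases = C(18,7) = 18! / (7! * 11!) = 31824.

31824


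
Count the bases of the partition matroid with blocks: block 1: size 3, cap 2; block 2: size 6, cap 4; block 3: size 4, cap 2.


A basis picks exactly ci elements from block i.
Number of bases = product of C(|Si|, ci).
= C(3,2) * C(6,4) * C(4,2)
= 3 * 15 * 6
= 270.

270


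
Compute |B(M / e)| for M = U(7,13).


Contracting e from U(7,13) gives U(6,12).
Bases of U(6,12) = (12 choose 6) = 924.

924


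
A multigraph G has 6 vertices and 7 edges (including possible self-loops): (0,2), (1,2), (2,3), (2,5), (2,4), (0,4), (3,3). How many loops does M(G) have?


In a graphic matroid, a loop is a self-loop edge (u,u) with rank 0.
Examining all 7 edges for self-loops...
Self-loops found: (3,3)
Number of loops = 1.

1


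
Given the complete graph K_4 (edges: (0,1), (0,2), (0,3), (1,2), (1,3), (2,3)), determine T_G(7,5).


T(K_4; x,y) = x^3 + 3x^2 + 4xy + 2x + y^3 + 3y^2 + 2y.
Substituting x=7, y=5:
= 343 + 147 + 140 + 14 + 125 + 75 + 10
= 854.

854


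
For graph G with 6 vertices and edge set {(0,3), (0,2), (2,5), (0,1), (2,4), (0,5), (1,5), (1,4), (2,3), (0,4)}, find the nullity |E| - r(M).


Cycle rank (nullity) = |E| - r(M) = |E| - (|V| - c).
|E| = 10, |V| = 6, c = 1.
Nullity = 10 - (6 - 1) = 10 - 5 = 5.

5


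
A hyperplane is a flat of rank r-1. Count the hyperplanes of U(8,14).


Hyperplanes of U(8,14) are flats of rank 7.
In a uniform matroid, these are exactly the (7)-element subsets.
Count = C(14,7) = 14! / (7! * 7!) = 3432.

3432


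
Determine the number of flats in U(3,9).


Flats of U(3,9): every subset of size < 3 is a flat, plus E itself.
Count = C(9,0) + C(9,1) + C(9,2) + 1
     = 1 + 9 + 36 + 1
     = 47.

47


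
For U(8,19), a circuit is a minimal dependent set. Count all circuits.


In U(8,19), circuits are the (9)-element subsets.
Any set of 9 elements is dependent, and removing any one element gives
an independent set of size 8, so it is a minimal dependent set.
Number of circuits = (19 choose 9) = 92378.

92378


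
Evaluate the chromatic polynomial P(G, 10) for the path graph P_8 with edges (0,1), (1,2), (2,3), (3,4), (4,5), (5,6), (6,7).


P(P_8, k) = k * (k-1)^(7).
P(10) = 10 * 9^7 = 10 * 4782969 = 47829690.

47829690


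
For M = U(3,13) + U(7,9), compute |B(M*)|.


(M1+M2)* = M1* + M2*.
M1* = U(10,13), bases: C(13,10) = 286.
M2* = U(2,9), bases: C(9,2) = 36.
|B(M*)| = 286 * 36 = 10296.

10296


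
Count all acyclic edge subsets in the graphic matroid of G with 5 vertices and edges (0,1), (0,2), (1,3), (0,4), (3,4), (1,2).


An independent set in a graphic matroid is an acyclic edge subset.
G has 5 vertices and 6 edges.
Enumerate all 2^6 = 64 subsets, checking for acyclicity.
Total independent sets = 52.

52


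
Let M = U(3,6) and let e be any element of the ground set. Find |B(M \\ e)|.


Deleting e from U(3,6) gives U(3,5) since n > r.
Bases of U(3,5) = (5 choose 3) = 10.

10


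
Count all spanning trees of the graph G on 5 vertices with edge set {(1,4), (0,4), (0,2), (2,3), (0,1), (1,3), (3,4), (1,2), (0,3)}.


By Kirchhoff's matrix tree theorem, the number of spanning trees equals
the determinant of any cofactor of the Laplacian matrix L.
G has 5 vertices and 9 edges.
Computing the (4 x 4) cofactor determinant gives 75.

75


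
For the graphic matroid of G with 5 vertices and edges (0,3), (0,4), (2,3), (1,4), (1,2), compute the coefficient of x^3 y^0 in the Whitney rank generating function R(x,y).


R(x,y) = sum over A in 2^E of x^(r(E)-r(A)) * y^(|A|-r(A)).
G has 5 vertices, 5 edges. r(E) = 4.
Enumerate all 2^5 = 32 subsets.
Count subsets with r(E)-r(A)=3 and |A|-r(A)=0: 5.

5


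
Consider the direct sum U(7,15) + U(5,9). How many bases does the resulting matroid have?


Bases of a direct sum M1 + M2: |B| = |B(M1)| * |B(M2)|.
|B(U(7,15))| = C(15,7) = 6435.
|B(U(5,9))| = C(9,5) = 126.
Total bases = 6435 * 126 = 810810.

810810


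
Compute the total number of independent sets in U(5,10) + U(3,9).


For a direct sum, |I(M1+M2)| = |I(M1)| * |I(M2)|.
|I(U(5,10))| = sum C(10,k) for k=0..5 = 638.
|I(U(3,9))| = sum C(9,k) for k=0..3 = 130.
Total = 638 * 130 = 82940.

82940


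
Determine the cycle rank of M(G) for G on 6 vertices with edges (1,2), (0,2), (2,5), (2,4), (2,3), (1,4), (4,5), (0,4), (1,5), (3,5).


Cycle rank (nullity) = |E| - r(M) = |E| - (|V| - c).
|E| = 10, |V| = 6, c = 1.
Nullity = 10 - (6 - 1) = 10 - 5 = 5.

5


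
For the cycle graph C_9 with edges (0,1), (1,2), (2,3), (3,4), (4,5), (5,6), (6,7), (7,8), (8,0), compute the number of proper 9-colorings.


P(C_9, k) = (k-1)^9 + (-1)^9*(k-1).
P(9) = (8)^9 - 8
= 134217728 - 8 = 134217720.

134217720


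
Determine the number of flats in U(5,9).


Flats of U(5,9): every subset of size < 5 is a flat, plus E itself.
Count = C(9,0) + C(9,1) + C(9,2) + C(9,3) + C(9,4) + 1
     = 1 + 9 + 36 + 84 + 126 + 1
     = 257.

257


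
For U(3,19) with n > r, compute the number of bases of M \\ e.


Deleting e from U(3,19) gives U(3,18) since n > r.
Bases of U(3,18) = C(18,3) = (18 * 17 * 16) / (1 * 2 * 3) = 816.

816


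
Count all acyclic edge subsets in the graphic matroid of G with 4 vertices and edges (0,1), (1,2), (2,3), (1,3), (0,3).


An independent set in a graphic matroid is an acyclic edge subset.
G has 4 vertices and 5 edges.
Enumerate all 2^5 = 32 subsets, checking for acyclicity.
Total independent sets = 24.

24


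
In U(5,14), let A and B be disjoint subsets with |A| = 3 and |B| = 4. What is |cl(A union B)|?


|A union B| = 3 + 4 = 7 (disjoint).
In U(5,14), cl(S) = S if |S| < 5, else cl(S) = E.
Since 7 >= 5, cl(A union B) = E.
|cl(A union B)| = 14.

14


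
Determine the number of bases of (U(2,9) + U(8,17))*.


(M1+M2)* = M1* + M2*.
M1* = U(7,9), bases: C(9,7) = 36.
M2* = U(9,17), bases: C(17,9) = 24310.
|B(M*)| = 36 * 24310 = 875160.

875160


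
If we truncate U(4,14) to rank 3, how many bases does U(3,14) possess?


Truncating U(4,14) to rank 3 gives U(3,14).
Bases of U(3,14) are all 3-element subsets of 14 elements.
Number of bases = C(14,3) = (14 * 13 * 12) / (1 * 2 * 3) = 364.

364


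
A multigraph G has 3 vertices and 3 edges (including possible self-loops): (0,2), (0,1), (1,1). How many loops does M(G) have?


In a graphic matroid, a loop is a self-loop edge (u,u) with rank 0.
Examining all 3 edges for self-loops...
Self-loops found: (1,1)
Number of loops = 1.

1


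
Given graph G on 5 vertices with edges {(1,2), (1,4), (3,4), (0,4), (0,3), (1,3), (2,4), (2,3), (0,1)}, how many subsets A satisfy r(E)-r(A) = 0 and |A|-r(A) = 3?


R(x,y) = sum over A in 2^E of x^(r(E)-r(A)) * y^(|A|-r(A)).
G has 5 vertices, 9 edges. r(E) = 4.
Enumerate all 2^9 = 512 subsets.
Count subsets with r(E)-r(A)=0 and |A|-r(A)=3: 36.

36


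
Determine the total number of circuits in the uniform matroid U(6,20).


In U(6,20), circuits are the (7)-element subsets.
Any set of 7 elements is dependent, and removing any one element gives
an independent set of size 6, so it is a minimal dependent set.
Number of circuits = C(20,7) = 20! / (7! * 13!) = 77520.

77520


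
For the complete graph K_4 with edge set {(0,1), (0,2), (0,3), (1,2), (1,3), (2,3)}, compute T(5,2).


T(K_4; x,y) = x^3 + 3x^2 + 4xy + 2x + y^3 + 3y^2 + 2y.
Substituting x=5, y=2:
= 125 + 75 + 40 + 10 + 8 + 12 + 4
= 274.

274


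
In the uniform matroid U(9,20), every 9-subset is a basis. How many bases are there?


Bases of U(9,20) are all 9-element subsets of the 20-element ground set.
Number of bases = C(20,9).
(20 choose 9) = 167960.

167960


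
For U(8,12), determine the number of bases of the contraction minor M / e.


Contracting e from U(8,12) gives U(7,11).
Bases of U(7,11) = C(11,7) = 11! / (7! * 4!) = 330.

330


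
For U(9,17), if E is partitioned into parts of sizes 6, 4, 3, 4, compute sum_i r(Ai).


r(Ai) = min(|Ai|, 9) for each part.
Sum = min(6,9) + min(4,9) + min(3,9) + min(4,9)
    = 6 + 4 + 3 + 4
    = 17.

17


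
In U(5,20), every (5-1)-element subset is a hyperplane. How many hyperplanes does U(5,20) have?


Hyperplanes of U(5,20) are flats of rank 4.
In a uniform matroid, these are exactly the (4)-element subsets.
Count = C(20,4) = (20 * 19 * 18 * 17) / (1 * 2 * 3 * 4) = 4845.

4845


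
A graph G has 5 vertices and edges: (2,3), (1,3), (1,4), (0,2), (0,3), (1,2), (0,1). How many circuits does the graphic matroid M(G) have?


A circuit in a graphic matroid = edge set of a simple cycle.
G has 5 vertices and 7 edges.
Enumerating all minimal edge subsets forming cycles...
Total circuits found: 7.

7


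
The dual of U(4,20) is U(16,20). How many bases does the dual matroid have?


The dual of U(r,n) is U(n-r, n) = U(16,20).
Bases of U(16,20) are all (16)-element subsets.
|B(M*)| = C(20,16) = 4845.

4845


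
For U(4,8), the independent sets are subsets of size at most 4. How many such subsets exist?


Independent sets of U(4,8) are all subsets of size <= 4.
Count = (8 choose 0) + (8 choose 1) + (8 choose 2) + (8 choose 3) + (8 choose 4)
     = 1 + 8 + 28 + 56 + 70
     = 163.

163


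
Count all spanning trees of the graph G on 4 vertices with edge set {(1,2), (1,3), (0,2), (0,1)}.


By Kirchhoff's matrix tree theorem, the number of spanning trees equals
the determinant of any cofactor of the Laplacian matrix L.
G has 4 vertices and 4 edges.
Computing the (3 x 3) cofactor determinant gives 3.

3


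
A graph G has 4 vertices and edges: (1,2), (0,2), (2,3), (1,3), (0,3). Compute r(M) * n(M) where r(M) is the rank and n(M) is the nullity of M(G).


r(M) = |V| - c = 4 - 1 = 3.
nullity = |E| - r(M) = 5 - 3 = 2.
Product = 3 * 2 = 6.

6


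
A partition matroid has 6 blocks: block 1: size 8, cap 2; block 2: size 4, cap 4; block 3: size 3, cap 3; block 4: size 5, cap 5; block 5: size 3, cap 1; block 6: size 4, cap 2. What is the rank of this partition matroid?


Rank of a partition matroid = sum of min(|Si|, ci) for each block.
= min(8,2) + min(4,4) + min(3,3) + min(5,5) + min(3,1) + min(4,2)
= 2 + 4 + 3 + 5 + 1 + 2
= 17.

17


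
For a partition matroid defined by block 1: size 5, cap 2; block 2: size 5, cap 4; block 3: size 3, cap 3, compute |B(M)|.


A basis picks exactly ci elements from block i.
Number of bases = product of C(|Si|, ci).
= C(5,2) * C(5,4) * C(3,3)
= 10 * 5 * 1
= 50.

50


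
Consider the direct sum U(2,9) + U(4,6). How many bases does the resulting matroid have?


Bases of a direct sum M1 + M2: |B| = |B(M1)| * |B(M2)|.
|B(U(2,9))| = C(9,2) = 36.
|B(U(4,6))| = C(6,4) = 15.
Total bases = 36 * 15 = 540.

540


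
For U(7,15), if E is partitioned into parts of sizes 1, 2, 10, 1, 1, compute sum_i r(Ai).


r(Ai) = min(|Ai|, 7) for each part.
Sum = min(1,7) + min(2,7) + min(10,7) + min(1,7) + min(1,7)
    = 1 + 2 + 7 + 1 + 1
    = 12.

12


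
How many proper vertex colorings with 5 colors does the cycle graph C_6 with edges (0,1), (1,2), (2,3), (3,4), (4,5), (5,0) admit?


P(C_6, k) = (k-1)^6 + (-1)^6*(k-1).
P(5) = (4)^6 + 4
= 4096 + 4 = 4100.

4100


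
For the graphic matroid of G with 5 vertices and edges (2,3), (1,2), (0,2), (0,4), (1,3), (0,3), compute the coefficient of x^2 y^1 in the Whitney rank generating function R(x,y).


R(x,y) = sum over A in 2^E of x^(r(E)-r(A)) * y^(|A|-r(A)).
G has 5 vertices, 6 edges. r(E) = 4.
Enumerate all 2^6 = 64 subsets.
Count subsets with r(E)-r(A)=2 and |A|-r(A)=1: 2.

2


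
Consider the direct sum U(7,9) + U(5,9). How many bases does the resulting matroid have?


Bases of a direct sum M1 + M2: |B| = |B(M1)| * |B(M2)|.
|B(U(7,9))| = C(9,7) = 36.
|B(U(5,9))| = C(9,5) = 126.
Total bases = 36 * 126 = 4536.

4536


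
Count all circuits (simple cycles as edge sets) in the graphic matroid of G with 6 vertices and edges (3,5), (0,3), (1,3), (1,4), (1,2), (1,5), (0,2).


A circuit in a graphic matroid = edge set of a simple cycle.
G has 6 vertices and 7 edges.
Enumerating all minimal edge subsets forming cycles...
Total circuits found: 3.

3


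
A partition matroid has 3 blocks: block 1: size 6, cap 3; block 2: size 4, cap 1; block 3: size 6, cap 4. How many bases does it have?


A basis picks exactly ci elements from block i.
Number of bases = product of C(|Si|, ci).
= C(6,3) * C(4,1) * C(6,4)
= 20 * 4 * 15
= 1200.

1200


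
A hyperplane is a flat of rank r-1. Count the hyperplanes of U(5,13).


Hyperplanes of U(5,13) are flats of rank 4.
In a uniform matroid, these are exactly the (4)-element subsets.
Count = C(13,4) = (13 * 12 * 11 * 10) / (1 * 2 * 3 * 4) = 715.

715


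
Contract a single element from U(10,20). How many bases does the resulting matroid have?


Contracting e from U(10,20) gives U(9,19).
Bases of U(9,19) = C(19,9) = 19! / (9! * 10!) = 92378.

92378


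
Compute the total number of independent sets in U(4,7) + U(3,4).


For a direct sum, |I(M1+M2)| = |I(M1)| * |I(M2)|.
|I(U(4,7))| = sum C(7,k) for k=0..4 = 99.
|I(U(3,4))| = sum C(4,k) for k=0..3 = 15.
Total = 99 * 15 = 1485.

1485


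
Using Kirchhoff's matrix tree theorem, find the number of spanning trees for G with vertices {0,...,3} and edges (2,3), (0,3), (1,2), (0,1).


By Kirchhoff's matrix tree theorem, the number of spanning trees equals
the determinant of any cofactor of the Laplacian matrix L.
G has 4 vertices and 4 edges.
Computing the (3 x 3) cofactor determinant gives 4.

4


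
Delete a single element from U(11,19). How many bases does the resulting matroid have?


Deleting e from U(11,19) gives U(11,18) since n > r.
Bases of U(11,18) = C(18,11) = 31824.

31824


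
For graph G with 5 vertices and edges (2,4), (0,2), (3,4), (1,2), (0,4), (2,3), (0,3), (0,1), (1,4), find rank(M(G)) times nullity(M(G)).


r(M) = |V| - c = 5 - 1 = 4.
nullity = |E| - r(M) = 9 - 4 = 5.
Product = 4 * 5 = 20.

20


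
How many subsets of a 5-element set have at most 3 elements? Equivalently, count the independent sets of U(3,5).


Independent sets of U(3,5) are all subsets of size <= 3.
Count = C(5,0) + C(5,1) + C(5,2) + C(5,3)
     = 1 + 5 + 10 + 10
     = 26.

26


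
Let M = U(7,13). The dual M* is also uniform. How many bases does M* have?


The dual of U(r,n) is U(n-r, n) = U(6,13).
Bases of U(6,13) are all (6)-element subsets.
|B(M*)| = (13 choose 6) = 1716.

1716


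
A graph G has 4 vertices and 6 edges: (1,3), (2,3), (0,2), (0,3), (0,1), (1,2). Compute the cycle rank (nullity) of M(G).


Cycle rank (nullity) = |E| - r(M) = |E| - (|V| - c).
|E| = 6, |V| = 4, c = 1.
Nullity = 6 - (4 - 1) = 6 - 3 = 3.

3


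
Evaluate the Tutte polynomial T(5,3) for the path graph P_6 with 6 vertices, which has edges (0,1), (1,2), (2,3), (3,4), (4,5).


A path on 6 vertices is a tree with 5 edges.
T(x,y) = x^(5) for any tree.
T(5,3) = 5^5 = 3125.

3125


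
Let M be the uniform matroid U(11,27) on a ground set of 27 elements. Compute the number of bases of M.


Bases of U(11,27) are all 11-element subsets of the 27-element ground set.
Number of bases = C(27,11).
C(27,11) = 13037895.

13037895


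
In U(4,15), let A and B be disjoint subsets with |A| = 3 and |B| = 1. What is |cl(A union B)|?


|A union B| = 3 + 1 = 4 (disjoint).
In U(4,15), cl(S) = S if |S| < 4, else cl(S) = E.
Since 4 >= 4, cl(A union B) = E.
|cl(A union B)| = 15.

15


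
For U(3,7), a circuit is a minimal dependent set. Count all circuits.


In U(3,7), circuits are the (4)-element subsets.
Any set of 4 elements is dependent, and removing any one element gives
an independent set of size 3, so it is a minimal dependent set.
Number of circuits = (7 choose 4) = 35.

35


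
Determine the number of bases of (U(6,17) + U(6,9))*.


(M1+M2)* = M1* + M2*.
M1* = U(11,17), bases: C(17,11) = 12376.
M2* = U(3,9), bases: C(9,3) = 84.
|B(M*)| = 12376 * 84 = 1039584.

1039584


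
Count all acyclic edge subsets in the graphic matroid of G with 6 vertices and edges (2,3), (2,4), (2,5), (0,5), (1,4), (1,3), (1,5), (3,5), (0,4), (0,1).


An independent set in a graphic matroid is an acyclic edge subset.
G has 6 vertices and 10 edges.
Enumerate all 2^10 = 1024 subsets, checking for acyclicity.
Total independent sets = 478.

478
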